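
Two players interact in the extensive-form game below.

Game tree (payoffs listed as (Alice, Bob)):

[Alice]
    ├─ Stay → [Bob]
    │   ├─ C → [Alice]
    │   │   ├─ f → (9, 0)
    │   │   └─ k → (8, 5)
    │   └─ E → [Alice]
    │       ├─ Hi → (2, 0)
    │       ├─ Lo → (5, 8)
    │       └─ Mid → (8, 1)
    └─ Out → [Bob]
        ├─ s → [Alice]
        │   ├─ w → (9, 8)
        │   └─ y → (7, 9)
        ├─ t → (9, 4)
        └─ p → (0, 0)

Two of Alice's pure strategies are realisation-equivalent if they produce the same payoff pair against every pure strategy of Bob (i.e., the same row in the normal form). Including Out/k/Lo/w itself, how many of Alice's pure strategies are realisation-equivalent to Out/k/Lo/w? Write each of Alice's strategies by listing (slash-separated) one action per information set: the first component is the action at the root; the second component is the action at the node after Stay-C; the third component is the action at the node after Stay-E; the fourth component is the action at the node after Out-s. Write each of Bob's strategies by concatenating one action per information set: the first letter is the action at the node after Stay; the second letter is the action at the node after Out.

6

Row for Out/k/Lo/w (columns Cs, Ct, Cp, Es, Et, Ep): (9,8) (9,4) (0,0) (9,8) (9,4) (0,0).
Under Out/k/Lo/w, Alice's choice at the node after Stay-C and at the node after Stay-E can never be reached regardless of what Bob does, so varying those choices leaves every outcome unchanged.
Holding the reachable choices fixed and varying the unreachable ones freely already gives 2 × 3 = 6 equivalent strategies.
No other strategy reproduces this row, so those 6 are the full class: Out/f/Hi/w, Out/f/Lo/w, Out/f/Mid/w, Out/k/Hi/w, Out/k/Lo/w, Out/k/Mid/w.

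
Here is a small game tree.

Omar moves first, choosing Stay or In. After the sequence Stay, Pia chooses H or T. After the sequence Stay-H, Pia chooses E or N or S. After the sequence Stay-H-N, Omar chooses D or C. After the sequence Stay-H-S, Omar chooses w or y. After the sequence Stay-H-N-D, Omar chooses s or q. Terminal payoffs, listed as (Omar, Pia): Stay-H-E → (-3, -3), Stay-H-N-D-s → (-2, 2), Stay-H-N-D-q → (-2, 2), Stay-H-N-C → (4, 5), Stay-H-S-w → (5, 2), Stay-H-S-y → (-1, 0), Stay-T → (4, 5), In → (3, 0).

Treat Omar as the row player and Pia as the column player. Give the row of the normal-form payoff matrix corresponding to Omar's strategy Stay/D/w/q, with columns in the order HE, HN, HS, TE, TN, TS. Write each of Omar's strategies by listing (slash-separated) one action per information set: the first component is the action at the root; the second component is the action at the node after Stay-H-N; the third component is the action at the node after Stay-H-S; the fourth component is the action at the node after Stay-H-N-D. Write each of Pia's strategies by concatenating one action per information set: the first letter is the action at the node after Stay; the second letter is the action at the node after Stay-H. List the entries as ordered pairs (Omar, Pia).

(-3,-3) (-2,2) (5,2) (4,5) (4,5) (4,5)

vs HE: Omar plays Stay → Pia plays H at [Stay] → Pia plays E at [Stay-H] → (-3, -3)
vs HN: Omar plays Stay → Pia plays H at [Stay] → Pia plays N at [Stay-H] → Omar plays D at [Stay-H-N] → Omar plays q at [Stay-H-N-D] → (-2, 2)
vs HS: Omar plays Stay → Pia plays H at [Stay] → Pia plays S at [Stay-H] → Omar plays w at [Stay-H-S] → (5, 2)
vs TE: Omar plays Stay → Pia plays T at [Stay] → (4, 5)
vs TN: Omar plays Stay → Pia plays T at [Stay] → (4, 5)
vs TS: Omar plays Stay → Pia plays T at [Stay] → (4, 5)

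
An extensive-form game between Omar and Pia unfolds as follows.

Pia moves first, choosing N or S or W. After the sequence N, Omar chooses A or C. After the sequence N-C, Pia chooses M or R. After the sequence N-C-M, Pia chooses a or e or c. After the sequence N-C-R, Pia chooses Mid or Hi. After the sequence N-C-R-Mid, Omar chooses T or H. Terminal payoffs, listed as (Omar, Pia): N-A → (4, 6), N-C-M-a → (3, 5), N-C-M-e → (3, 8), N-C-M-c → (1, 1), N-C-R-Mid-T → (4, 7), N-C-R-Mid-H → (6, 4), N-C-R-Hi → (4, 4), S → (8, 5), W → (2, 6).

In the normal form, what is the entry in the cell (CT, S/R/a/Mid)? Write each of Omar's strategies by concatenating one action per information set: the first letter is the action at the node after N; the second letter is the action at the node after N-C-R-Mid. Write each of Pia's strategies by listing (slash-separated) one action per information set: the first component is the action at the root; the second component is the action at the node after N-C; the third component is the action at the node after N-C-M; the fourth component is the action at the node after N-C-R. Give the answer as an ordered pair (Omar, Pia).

Trace the play path from the root:
  Pia plays S
→ terminal payoff (8, 5).
(Omar's choice at the node after N is never reached on this path, so it doesn't affect the outcome.)

(8, 5)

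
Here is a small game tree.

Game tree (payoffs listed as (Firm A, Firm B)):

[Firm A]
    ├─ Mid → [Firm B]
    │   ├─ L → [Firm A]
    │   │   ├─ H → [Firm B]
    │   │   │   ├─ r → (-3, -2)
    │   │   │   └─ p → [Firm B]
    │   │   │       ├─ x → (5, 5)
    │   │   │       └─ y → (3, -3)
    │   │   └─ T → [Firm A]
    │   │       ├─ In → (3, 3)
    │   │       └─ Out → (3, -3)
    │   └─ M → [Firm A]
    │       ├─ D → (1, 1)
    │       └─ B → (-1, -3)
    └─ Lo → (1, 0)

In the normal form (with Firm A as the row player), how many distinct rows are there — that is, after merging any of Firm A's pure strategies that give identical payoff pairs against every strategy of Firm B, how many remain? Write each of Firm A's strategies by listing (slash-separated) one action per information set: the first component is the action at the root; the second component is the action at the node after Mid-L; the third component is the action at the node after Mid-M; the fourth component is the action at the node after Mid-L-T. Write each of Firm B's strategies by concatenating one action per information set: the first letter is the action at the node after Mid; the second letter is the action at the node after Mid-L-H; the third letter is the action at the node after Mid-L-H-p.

7

Firm A has 16 pure strategies: Mid/H/D/In, Mid/H/D/Out, Mid/H/B/In, Mid/H/B/Out, Mid/T/D/In, Mid/T/D/Out, Mid/T/B/In, Mid/T/B/Out, Lo/H/D/In, Lo/H/D/Out, Lo/H/B/In, Lo/H/B/Out, Lo/T/D/In, Lo/T/D/Out, Lo/T/B/In, Lo/T/B/Out. Columns: Lrx, Lry, Lpx, Lpy, Mrx, Mry, Mpx, Mpy.
{Mid/H/D/In, Mid/H/D/Out} → row (-3,-2) (-3,-2) (5,5) (3,-3) (1,1) (1,1) (1,1) (1,1)
{Mid/H/B/In, Mid/H/B/Out} → row (-3,-2) (-3,-2) (5,5) (3,-3) (-1,-3) (-1,-3) (-1,-3) (-1,-3)
{Mid/T/D/In} → row (3,3) (3,3) (3,3) (3,3) (1,1) (1,1) (1,1) (1,1)
{Mid/T/D/Out} → row (3,-3) (3,-3) (3,-3) (3,-3) (1,1) (1,1) (1,1) (1,1)
{Mid/T/B/In} → row (3,3) (3,3) (3,3) (3,3) (-1,-3) (-1,-3) (-1,-3) (-1,-3)
{Mid/T/B/Out} → row (3,-3) (3,-3) (3,-3) (3,-3) (-1,-3) (-1,-3) (-1,-3) (-1,-3)
{Lo/H/D/In, Lo/H/D/Out, Lo/H/B/In, Lo/H/B/Out, Lo/T/D/In, Lo/T/D/Out, Lo/T/B/In, Lo/T/B/Out} → row (1,0) (1,0) (1,0) (1,0) (1,0) (1,0) (1,0) (1,0)
That's 7 distinct rows out of 16 strategies.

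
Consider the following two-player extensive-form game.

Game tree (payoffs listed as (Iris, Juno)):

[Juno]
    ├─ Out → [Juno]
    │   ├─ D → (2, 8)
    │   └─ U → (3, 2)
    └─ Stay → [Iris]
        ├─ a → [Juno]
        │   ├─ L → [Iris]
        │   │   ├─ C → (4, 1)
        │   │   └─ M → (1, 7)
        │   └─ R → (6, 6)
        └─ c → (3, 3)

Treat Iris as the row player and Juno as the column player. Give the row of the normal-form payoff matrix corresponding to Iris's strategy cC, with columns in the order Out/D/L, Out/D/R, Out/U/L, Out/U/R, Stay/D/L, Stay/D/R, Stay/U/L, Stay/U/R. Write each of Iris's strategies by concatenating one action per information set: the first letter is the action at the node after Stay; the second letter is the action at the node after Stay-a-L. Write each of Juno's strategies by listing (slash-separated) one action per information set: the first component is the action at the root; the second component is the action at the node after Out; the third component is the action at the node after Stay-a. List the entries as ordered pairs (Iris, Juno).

(2,8) (2,8) (3,2) (3,2) (3,3) (3,3) (3,3) (3,3)

vs Out/D/L: Juno plays Out → Juno plays D at [Out] → (2, 8)
vs Out/D/R: Juno plays Out → Juno plays D at [Out] → (2, 8)
vs Out/U/L: Juno plays Out → Juno plays U at [Out] → (3, 2)
vs Out/U/R: Juno plays Out → Juno plays U at [Out] → (3, 2)
vs Stay/D/L: Juno plays Stay → Iris plays c at [Stay] → (3, 3)
vs Stay/D/R: Juno plays Stay → Iris plays c at [Stay] → (3, 3)
vs Stay/U/L: Juno plays Stay → Iris plays c at [Stay] → (3, 3)
vs Stay/U/R: Juno plays Stay → Iris plays c at [Stay] → (3, 3)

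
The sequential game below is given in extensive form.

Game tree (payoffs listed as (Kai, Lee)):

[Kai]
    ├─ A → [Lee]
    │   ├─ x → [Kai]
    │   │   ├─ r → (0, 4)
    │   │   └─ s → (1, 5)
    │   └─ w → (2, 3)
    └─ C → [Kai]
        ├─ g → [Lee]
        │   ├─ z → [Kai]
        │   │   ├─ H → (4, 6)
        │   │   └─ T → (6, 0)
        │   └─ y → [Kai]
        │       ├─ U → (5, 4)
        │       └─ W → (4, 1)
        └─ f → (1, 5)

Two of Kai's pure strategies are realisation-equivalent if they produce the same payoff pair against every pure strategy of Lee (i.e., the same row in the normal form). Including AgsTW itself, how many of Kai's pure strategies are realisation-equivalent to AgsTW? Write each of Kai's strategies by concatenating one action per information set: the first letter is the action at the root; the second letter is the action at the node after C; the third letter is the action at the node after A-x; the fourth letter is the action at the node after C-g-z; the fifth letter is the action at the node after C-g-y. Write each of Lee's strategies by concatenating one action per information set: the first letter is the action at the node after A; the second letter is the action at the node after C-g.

Row for AgsTW (columns xz, xy, wz, wy): (1,5) (1,5) (2,3) (2,3).
Under AgsTW, Kai's choice at the node after C and at the node after C-g-z and at the node after C-g-y can never be reached regardless of what Lee does, so varying those choices leaves every outcome unchanged.
Holding the reachable choices fixed and varying the unreachable ones freely already gives 2 × 2 × 2 = 8 equivalent strategies.
No other strategy reproduces this row, so those 8 are the full class: AgsHU, AgsHW, AgsTU, AgsTW, AfsHU, AfsHW, AfsTU, AfsTW.

8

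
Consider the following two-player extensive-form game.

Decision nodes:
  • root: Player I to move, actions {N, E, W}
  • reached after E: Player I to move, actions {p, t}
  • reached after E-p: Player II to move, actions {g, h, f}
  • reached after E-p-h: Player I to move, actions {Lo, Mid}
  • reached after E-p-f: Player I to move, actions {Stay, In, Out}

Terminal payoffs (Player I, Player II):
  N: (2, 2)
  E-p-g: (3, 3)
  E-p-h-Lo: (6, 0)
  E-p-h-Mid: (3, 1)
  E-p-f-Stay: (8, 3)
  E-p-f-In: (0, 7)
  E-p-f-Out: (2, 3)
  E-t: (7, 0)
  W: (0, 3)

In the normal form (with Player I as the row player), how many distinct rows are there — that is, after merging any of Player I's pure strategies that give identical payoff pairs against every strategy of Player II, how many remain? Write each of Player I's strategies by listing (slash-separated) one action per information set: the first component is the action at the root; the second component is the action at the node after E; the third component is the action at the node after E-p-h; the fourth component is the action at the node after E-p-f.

9

Player I has 36 pure strategies: N/p/Lo/Stay, N/p/Lo/In, N/p/Lo/Out, N/p/Mid/Stay, N/p/Mid/In, N/p/Mid/Out, N/t/Lo/Stay, N/t/Lo/In, N/t/Lo/Out, N/t/Mid/Stay, N/t/Mid/In, N/t/Mid/Out, E/p/Lo/Stay, E/p/Lo/In, E/p/Lo/Out, E/p/Mid/Stay, E/p/Mid/In, E/p/Mid/Out, E/t/Lo/Stay, E/t/Lo/In, E/t/Lo/Out, E/t/Mid/Stay, E/t/Mid/In, E/t/Mid/Out, W/p/Lo/Stay, W/p/Lo/In, W/p/Lo/Out, W/p/Mid/Stay, W/p/Mid/In, W/p/Mid/Out, W/t/Lo/Stay, W/t/Lo/In, W/t/Lo/Out, W/t/Mid/Stay, W/t/Mid/In, W/t/Mid/Out. Columns: g, h, f.
{N/p/Lo/Stay, N/p/Lo/In, N/p/Lo/Out, N/p/Mid/Stay, N/p/Mid/In, N/p/Mid/Out, N/t/Lo/Stay, N/t/Lo/In, N/t/Lo/Out, N/t/Mid/Stay, N/t/Mid/In, N/t/Mid/Out} → row (2,2) (2,2) (2,2)
{E/p/Lo/Stay} → row (3,3) (6,0) (8,3)
{E/p/Lo/In} → row (3,3) (6,0) (0,7)
{E/p/Lo/Out} → row (3,3) (6,0) (2,3)
{E/p/Mid/Stay} → row (3,3) (3,1) (8,3)
{E/p/Mid/In} → row (3,3) (3,1) (0,7)
{E/p/Mid/Out} → row (3,3) (3,1) (2,3)
{E/t/Lo/Stay, E/t/Lo/In, E/t/Lo/Out, E/t/Mid/Stay, E/t/Mid/In, E/t/Mid/Out} → row (7,0) (7,0) (7,0)
{W/p/Lo/Stay, W/p/Lo/In, W/p/Lo/Out, W/p/Mid/Stay, W/p/Mid/In, W/p/Mid/Out, W/t/Lo/Stay, W/t/Lo/In, W/t/Lo/Out, W/t/Mid/Stay, W/t/Mid/In, W/t/Mid/Out} → row (0,3) (0,3) (0,3)
That's 9 distinct rows out of 36 strategies.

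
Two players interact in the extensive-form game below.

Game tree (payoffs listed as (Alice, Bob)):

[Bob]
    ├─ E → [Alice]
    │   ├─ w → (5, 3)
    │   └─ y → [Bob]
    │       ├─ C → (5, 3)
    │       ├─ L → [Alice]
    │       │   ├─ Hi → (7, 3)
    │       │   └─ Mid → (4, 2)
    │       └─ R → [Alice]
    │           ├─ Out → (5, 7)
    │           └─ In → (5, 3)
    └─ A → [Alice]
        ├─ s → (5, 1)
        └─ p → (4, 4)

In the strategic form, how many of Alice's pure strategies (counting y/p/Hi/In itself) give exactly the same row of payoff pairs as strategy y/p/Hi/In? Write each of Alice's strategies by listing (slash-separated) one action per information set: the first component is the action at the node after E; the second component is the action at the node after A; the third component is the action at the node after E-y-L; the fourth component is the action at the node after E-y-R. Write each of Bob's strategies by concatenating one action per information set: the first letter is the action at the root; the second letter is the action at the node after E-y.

Row for y/p/Hi/In (columns EC, EL, ER, AC, AL, AR): (5,3) (7,3) (5,3) (4,4) (4,4) (4,4).
Every one of Alice's information sets is on the play path for some reply by Bob when Alice follows y/p/Hi/In.
Changing the action at any of them therefore changes at least one column, so only y/p/Hi/In itself gives this row.

1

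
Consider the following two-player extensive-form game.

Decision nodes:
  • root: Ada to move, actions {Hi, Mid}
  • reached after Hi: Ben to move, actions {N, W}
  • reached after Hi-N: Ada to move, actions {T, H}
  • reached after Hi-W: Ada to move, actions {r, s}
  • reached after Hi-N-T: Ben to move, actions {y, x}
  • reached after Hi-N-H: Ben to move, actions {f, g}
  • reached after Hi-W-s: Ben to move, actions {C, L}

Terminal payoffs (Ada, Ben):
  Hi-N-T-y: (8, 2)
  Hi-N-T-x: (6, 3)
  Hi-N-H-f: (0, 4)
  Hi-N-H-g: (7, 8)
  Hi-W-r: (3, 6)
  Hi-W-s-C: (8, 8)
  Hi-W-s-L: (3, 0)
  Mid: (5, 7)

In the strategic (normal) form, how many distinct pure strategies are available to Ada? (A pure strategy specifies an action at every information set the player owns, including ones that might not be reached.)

8

Ada owns the root with actions {Hi, Mid} — two choices.
Ada owns the node after Hi-N with actions {T, H} — two choices.
Ada owns the node after Hi-W with actions {r, s} — two choices.
A pure strategy fixes one action at each information set independently, so the count is the product 2 × 2 × 2 = 8.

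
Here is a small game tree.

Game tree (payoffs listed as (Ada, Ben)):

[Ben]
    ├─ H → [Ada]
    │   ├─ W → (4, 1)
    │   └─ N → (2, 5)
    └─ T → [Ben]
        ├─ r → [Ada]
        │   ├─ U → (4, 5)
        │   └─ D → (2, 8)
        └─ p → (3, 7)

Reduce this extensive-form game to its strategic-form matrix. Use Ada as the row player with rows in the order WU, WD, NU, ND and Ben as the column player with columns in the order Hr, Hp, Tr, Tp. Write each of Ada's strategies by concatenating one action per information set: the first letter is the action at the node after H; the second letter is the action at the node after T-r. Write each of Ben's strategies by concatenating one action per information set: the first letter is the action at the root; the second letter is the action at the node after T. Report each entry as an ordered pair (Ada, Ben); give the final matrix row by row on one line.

WU: (4,1) (4,1) (4,5) (3,7) | WD: (4,1) (4,1) (2,8) (3,7) | NU: (2,5) (2,5) (4,5) (3,7) | ND: (2,5) (2,5) (2,8) (3,7)

Row WU: Hr→(4,1), Hp→(4,1), Tr→(4,5), Tp→(3,7)
Row WD: Hr→(4,1), Hp→(4,1), Tr→(2,8), Tp→(3,7)
Row NU: Hr→(2,5), Hp→(2,5), Tr→(4,5), Tp→(3,7)
Row ND: Hr→(2,5), Hp→(2,5), Tr→(2,8), Tp→(3,7)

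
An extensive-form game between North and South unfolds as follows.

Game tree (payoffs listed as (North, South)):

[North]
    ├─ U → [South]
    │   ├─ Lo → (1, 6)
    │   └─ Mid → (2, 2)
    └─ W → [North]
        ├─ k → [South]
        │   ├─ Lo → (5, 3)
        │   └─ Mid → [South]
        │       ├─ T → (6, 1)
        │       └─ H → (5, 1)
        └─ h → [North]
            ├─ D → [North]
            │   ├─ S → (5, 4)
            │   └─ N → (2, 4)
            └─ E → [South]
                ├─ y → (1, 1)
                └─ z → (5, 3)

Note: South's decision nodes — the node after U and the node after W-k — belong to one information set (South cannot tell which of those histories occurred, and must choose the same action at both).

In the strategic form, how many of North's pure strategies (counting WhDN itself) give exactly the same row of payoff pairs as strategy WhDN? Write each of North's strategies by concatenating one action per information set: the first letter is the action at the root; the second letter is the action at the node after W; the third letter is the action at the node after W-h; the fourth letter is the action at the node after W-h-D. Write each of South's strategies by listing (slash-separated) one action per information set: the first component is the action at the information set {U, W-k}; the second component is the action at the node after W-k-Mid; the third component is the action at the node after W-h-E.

1

Row for WhDN (columns Lo/T/y, Lo/T/z, Lo/H/y, Lo/H/z, Mid/T/y, Mid/T/z, Mid/H/y, Mid/H/z): (2,4) (2,4) (2,4) (2,4) (2,4) (2,4) (2,4) (2,4).
Every one of North's information sets is on the play path for some reply by South when North follows WhDN.
Changing the action at any of them therefore changes at least one column, so only WhDN itself gives this row.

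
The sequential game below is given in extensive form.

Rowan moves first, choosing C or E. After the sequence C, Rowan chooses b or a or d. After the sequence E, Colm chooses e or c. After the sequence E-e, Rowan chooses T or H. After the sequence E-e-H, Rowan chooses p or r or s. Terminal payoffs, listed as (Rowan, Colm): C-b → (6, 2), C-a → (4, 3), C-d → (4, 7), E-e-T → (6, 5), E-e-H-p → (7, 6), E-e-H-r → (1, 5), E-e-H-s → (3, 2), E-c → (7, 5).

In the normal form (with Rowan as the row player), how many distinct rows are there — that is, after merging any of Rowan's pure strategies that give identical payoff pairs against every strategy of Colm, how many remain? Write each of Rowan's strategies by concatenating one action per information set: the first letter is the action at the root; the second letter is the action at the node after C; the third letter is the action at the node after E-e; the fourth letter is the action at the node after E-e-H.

7

Rowan has 36 pure strategies: CbTp, CbTr, CbTs, CbHp, CbHr, CbHs, CaTp, CaTr, CaTs, CaHp, CaHr, CaHs, CdTp, CdTr, CdTs, CdHp, CdHr, CdHs, EbTp, EbTr, EbTs, EbHp, EbHr, EbHs, EaTp, EaTr, EaTs, EaHp, EaHr, EaHs, EdTp, EdTr, EdTs, EdHp, EdHr, EdHs. Columns: e, c.
{CbTp, CbTr, CbTs, CbHp, CbHr, CbHs} → row (6,2) (6,2)
{CaTp, CaTr, CaTs, CaHp, CaHr, CaHs} → row (4,3) (4,3)
{CdTp, CdTr, CdTs, CdHp, CdHr, CdHs} → row (4,7) (4,7)
{EbTp, EbTr, EbTs, EaTp, EaTr, EaTs, EdTp, EdTr, EdTs} → row (6,5) (7,5)
{EbHp, EaHp, EdHp} → row (7,6) (7,5)
{EbHr, EaHr, EdHr} → row (1,5) (7,5)
{EbHs, EaHs, EdHs} → row (3,2) (7,5)
That's 7 distinct rows out of 36 strategies.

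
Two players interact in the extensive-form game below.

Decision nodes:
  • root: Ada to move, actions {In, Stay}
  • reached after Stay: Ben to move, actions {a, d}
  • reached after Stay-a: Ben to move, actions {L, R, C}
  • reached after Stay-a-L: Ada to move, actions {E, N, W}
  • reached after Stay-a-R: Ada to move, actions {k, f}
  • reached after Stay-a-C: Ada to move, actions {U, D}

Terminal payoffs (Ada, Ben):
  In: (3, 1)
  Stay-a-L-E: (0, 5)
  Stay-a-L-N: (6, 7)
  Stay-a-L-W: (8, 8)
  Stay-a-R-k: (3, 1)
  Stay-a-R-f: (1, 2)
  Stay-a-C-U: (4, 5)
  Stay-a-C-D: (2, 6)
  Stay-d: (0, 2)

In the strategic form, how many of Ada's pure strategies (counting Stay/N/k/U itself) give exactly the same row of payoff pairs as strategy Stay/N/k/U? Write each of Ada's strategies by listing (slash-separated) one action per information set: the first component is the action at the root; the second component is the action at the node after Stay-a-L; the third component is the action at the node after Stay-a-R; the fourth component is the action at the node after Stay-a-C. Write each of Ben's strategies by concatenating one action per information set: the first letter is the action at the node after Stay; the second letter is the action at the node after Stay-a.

1

Row for Stay/N/k/U (columns aL, aR, aC, dL, dR, dC): (6,7) (3,1) (4,5) (0,2) (0,2) (0,2).
Every one of Ada's information sets is on the play path for some reply by Ben when Ada follows Stay/N/k/U.
Changing the action at any of them therefore changes at least one column, so only Stay/N/k/U itself gives this row.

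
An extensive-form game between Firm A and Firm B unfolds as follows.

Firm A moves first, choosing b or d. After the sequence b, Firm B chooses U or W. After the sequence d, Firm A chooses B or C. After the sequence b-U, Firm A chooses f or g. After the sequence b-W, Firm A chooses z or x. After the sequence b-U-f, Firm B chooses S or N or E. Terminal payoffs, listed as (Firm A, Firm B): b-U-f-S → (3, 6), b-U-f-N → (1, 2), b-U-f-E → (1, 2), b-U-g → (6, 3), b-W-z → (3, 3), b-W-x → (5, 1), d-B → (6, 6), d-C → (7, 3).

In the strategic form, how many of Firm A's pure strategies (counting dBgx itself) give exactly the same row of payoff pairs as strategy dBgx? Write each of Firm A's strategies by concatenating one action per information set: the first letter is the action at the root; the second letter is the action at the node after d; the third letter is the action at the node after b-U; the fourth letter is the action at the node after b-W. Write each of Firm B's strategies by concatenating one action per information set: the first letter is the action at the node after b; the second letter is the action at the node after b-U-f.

4

Row for dBgx (columns US, UN, UE, WS, WN, WE): (6,6) (6,6) (6,6) (6,6) (6,6) (6,6).
Under dBgx, Firm A's choice at the node after b-U and at the node after b-W can never be reached regardless of what Firm B does, so varying those choices leaves every outcome unchanged.
Holding the reachable choices fixed and varying the unreachable ones freely already gives 2 × 2 = 4 equivalent strategies.
No other strategy reproduces this row, so those 4 are the full class: dBfz, dBfx, dBgz, dBgx.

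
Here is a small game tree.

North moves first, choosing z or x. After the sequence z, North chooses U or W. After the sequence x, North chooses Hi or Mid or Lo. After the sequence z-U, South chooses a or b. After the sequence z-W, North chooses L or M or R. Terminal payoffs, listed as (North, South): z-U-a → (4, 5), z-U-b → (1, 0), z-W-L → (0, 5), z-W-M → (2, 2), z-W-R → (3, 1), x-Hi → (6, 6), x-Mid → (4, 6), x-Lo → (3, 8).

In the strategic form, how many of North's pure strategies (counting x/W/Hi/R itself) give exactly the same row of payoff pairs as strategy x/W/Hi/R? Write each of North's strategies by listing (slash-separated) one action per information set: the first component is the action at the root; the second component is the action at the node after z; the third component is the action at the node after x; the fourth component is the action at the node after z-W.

Row for x/W/Hi/R (columns a, b): (6,6) (6,6).
Under x/W/Hi/R, North's choice at the node after z and at the node after z-W can never be reached regardless of what South does, so varying those choices leaves every outcome unchanged.
Holding the reachable choices fixed and varying the unreachable ones freely already gives 2 × 3 = 6 equivalent strategies.
No other strategy reproduces this row, so those 6 are the full class: x/U/Hi/L, x/U/Hi/M, x/U/Hi/R, x/W/Hi/L, x/W/Hi/M, x/W/Hi/R.

6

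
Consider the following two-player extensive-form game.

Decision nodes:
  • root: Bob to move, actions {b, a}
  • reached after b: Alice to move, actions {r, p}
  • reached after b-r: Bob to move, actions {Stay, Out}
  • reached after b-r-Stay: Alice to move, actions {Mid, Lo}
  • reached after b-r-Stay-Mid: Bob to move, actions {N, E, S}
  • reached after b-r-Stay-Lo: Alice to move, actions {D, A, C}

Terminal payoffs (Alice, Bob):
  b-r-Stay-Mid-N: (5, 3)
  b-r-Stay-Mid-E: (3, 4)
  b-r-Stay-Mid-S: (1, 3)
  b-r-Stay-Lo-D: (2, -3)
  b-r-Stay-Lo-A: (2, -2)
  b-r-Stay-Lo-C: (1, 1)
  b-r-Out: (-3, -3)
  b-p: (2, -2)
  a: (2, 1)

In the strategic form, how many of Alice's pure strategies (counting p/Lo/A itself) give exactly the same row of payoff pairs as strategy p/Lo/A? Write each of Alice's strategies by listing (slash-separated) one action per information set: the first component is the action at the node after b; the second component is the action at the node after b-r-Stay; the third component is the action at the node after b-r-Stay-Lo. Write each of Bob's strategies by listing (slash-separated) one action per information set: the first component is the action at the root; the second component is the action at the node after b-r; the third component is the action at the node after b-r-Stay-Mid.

6

Row for p/Lo/A (columns b/Stay/N, b/Stay/E, b/Stay/S, b/Out/N, b/Out/E, b/Out/S, a/Stay/N, a/Stay/E, a/Stay/S, a/Out/N, a/Out/E, a/Out/S): (2,-2) (2,-2) (2,-2) (2,-2) (2,-2) (2,-2) (2,1) (2,1) (2,1) (2,1) (2,1) (2,1).
Under p/Lo/A, Alice's choice at the node after b-r-Stay and at the node after b-r-Stay-Lo can never be reached regardless of what Bob does, so varying those choices leaves every outcome unchanged.
Holding the reachable choices fixed and varying the unreachable ones freely already gives 2 × 3 = 6 equivalent strategies.
No other strategy reproduces this row, so those 6 are the full class: p/Mid/D, p/Mid/A, p/Mid/C, p/Lo/D, p/Lo/A, p/Lo/C.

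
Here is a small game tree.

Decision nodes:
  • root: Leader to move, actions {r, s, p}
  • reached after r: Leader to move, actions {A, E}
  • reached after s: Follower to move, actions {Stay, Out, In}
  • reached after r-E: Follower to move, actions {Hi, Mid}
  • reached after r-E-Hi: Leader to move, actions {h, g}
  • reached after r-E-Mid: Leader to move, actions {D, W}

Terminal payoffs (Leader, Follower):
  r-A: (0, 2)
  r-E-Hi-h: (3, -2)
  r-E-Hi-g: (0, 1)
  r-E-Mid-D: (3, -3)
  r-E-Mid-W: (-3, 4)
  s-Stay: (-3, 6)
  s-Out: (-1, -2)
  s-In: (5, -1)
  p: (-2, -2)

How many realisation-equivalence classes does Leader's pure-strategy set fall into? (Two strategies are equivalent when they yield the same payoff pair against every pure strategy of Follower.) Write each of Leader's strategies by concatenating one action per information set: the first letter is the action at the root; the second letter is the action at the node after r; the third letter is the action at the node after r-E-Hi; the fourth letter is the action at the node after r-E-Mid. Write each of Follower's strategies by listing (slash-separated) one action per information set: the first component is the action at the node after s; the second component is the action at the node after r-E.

7

Leader has 24 pure strategies: rAhD, rAhW, rAgD, rAgW, rEhD, rEhW, rEgD, rEgW, sAhD, sAhW, sAgD, sAgW, sEhD, sEhW, sEgD, sEgW, pAhD, pAhW, pAgD, pAgW, pEhD, pEhW, pEgD, pEgW. Columns: Stay/Hi, Stay/Mid, Out/Hi, Out/Mid, In/Hi, In/Mid.
{rAhD, rAhW, rAgD, rAgW} → row (0,2) (0,2) (0,2) (0,2) (0,2) (0,2)
{rEhD} → row (3,-2) (3,-3) (3,-2) (3,-3) (3,-2) (3,-3)
{rEhW} → row (3,-2) (-3,4) (3,-2) (-3,4) (3,-2) (-3,4)
{rEgD} → row (0,1) (3,-3) (0,1) (3,-3) (0,1) (3,-3)
{rEgW} → row (0,1) (-3,4) (0,1) (-3,4) (0,1) (-3,4)
{sAhD, sAhW, sAgD, sAgW, sEhD, sEhW, sEgD, sEgW} → row (-3,6) (-3,6) (-1,-2) (-1,-2) (5,-1) (5,-1)
{pAhD, pAhW, pAgD, pAgW, pEhD, pEhW, pEgD, pEgW} → row (-2,-2) (-2,-2) (-2,-2) (-2,-2) (-2,-2) (-2,-2)
That's 7 distinct rows out of 24 strategies.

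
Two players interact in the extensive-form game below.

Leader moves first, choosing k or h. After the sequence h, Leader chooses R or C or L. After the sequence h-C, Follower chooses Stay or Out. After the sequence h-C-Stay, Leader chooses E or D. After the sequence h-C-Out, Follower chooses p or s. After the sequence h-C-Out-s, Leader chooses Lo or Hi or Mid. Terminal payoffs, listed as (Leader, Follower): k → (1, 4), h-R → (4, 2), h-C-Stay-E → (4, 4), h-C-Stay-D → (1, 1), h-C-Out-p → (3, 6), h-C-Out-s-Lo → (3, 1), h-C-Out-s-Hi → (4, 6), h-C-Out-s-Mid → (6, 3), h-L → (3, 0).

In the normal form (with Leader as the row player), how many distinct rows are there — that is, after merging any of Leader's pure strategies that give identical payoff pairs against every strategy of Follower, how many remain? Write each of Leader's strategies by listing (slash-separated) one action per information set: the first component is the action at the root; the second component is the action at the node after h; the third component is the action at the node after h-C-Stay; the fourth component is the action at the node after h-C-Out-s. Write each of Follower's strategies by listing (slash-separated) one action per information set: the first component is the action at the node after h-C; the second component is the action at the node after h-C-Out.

Leader has 36 pure strategies: k/R/E/Lo, k/R/E/Hi, k/R/E/Mid, k/R/D/Lo, k/R/D/Hi, k/R/D/Mid, k/C/E/Lo, k/C/E/Hi, k/C/E/Mid, k/C/D/Lo, k/C/D/Hi, k/C/D/Mid, k/L/E/Lo, k/L/E/Hi, k/L/E/Mid, k/L/D/Lo, k/L/D/Hi, k/L/D/Mid, h/R/E/Lo, h/R/E/Hi, h/R/E/Mid, h/R/D/Lo, h/R/D/Hi, h/R/D/Mid, h/C/E/Lo, h/C/E/Hi, h/C/E/Mid, h/C/D/Lo, h/C/D/Hi, h/C/D/Mid, h/L/E/Lo, h/L/E/Hi, h/L/E/Mid, h/L/D/Lo, h/L/D/Hi, h/L/D/Mid. Columns: Stay/p, Stay/s, Out/p, Out/s.
{k/R/E/Lo, k/R/E/Hi, k/R/E/Mid, k/R/D/Lo, k/R/D/Hi, k/R/D/Mid, k/C/E/Lo, k/C/E/Hi, k/C/E/Mid, k/C/D/Lo, k/C/D/Hi, k/C/D/Mid, k/L/E/Lo, k/L/E/Hi, k/L/E/Mid, k/L/D/Lo, k/L/D/Hi, k/L/D/Mid} → row (1,4) (1,4) (1,4) (1,4)
{h/R/E/Lo, h/R/E/Hi, h/R/E/Mid, h/R/D/Lo, h/R/D/Hi, h/R/D/Mid} → row (4,2) (4,2) (4,2) (4,2)
{h/C/E/Lo} → row (4,4) (4,4) (3,6) (3,1)
{h/C/E/Hi} → row (4,4) (4,4) (3,6) (4,6)
{h/C/E/Mid} → row (4,4) (4,4) (3,6) (6,3)
{h/C/D/Lo} → row (1,1) (1,1) (3,6) (3,1)
{h/C/D/Hi} → row (1,1) (1,1) (3,6) (4,6)
{h/C/D/Mid} → row (1,1) (1,1) (3,6) (6,3)
{h/L/E/Lo, h/L/E/Hi, h/L/E/Mid, h/L/D/Lo, h/L/D/Hi, h/L/D/Mid} → row (3,0) (3,0) (3,0) (3,0)
That's 9 distinct rows out of 36 strategies.

9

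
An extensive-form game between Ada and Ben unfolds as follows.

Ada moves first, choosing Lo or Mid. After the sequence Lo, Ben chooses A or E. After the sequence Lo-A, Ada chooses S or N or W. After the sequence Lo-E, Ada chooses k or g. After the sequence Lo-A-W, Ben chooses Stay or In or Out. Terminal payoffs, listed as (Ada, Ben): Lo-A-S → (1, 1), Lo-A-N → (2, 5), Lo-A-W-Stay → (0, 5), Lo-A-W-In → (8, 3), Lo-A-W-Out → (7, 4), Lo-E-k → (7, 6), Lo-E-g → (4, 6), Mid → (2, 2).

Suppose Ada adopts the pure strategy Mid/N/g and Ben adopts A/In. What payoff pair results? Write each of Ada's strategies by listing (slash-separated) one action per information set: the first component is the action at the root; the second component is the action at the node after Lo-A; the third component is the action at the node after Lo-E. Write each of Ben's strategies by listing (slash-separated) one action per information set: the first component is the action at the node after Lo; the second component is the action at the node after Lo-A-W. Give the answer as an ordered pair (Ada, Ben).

Trace the play path from the root:
  Ada plays Mid
→ terminal payoff (2, 2).
(Ada's choice at the node after Lo-A is never reached on this path, so it doesn't affect the outcome.)

(2, 2)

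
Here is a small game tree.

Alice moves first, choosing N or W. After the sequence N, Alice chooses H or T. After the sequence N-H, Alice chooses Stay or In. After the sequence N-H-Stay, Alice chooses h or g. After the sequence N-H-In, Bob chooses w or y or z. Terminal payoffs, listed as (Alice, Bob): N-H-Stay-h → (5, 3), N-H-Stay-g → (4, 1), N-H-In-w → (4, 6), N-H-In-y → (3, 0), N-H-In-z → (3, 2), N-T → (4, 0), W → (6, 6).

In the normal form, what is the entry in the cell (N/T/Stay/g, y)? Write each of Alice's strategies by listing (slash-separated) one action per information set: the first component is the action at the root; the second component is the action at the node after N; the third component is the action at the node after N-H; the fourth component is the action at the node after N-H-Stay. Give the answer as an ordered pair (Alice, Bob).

(4, 0)

Trace the play path from the root:
  Alice plays N
  Alice plays T at [N]
→ terminal payoff (4, 0).
(Alice's choice at the node after N-H is never reached on this path, so it doesn't affect the outcome.)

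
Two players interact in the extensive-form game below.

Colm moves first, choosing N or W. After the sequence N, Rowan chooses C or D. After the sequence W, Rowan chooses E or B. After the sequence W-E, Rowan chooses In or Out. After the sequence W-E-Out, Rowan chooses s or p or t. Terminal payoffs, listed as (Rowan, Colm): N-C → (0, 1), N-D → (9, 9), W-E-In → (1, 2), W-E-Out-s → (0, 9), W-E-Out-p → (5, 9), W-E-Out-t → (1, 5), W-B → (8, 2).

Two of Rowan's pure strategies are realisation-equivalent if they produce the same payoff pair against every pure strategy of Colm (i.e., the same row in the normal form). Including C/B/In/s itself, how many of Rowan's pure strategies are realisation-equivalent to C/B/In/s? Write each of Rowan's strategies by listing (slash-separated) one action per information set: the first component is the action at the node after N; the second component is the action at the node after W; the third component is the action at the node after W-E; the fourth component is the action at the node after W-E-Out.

6

Row for C/B/In/s (columns N, W): (0,1) (8,2).
Under C/B/In/s, Rowan's choice at the node after W-E and at the node after W-E-Out can never be reached regardless of what Colm does, so varying those choices leaves every outcome unchanged.
Holding the reachable choices fixed and varying the unreachable ones freely already gives 2 × 3 = 6 equivalent strategies.
No other strategy reproduces this row, so those 6 are the full class: C/B/In/s, C/B/In/p, C/B/In/t, C/B/Out/s, C/B/Out/p, C/B/Out/t.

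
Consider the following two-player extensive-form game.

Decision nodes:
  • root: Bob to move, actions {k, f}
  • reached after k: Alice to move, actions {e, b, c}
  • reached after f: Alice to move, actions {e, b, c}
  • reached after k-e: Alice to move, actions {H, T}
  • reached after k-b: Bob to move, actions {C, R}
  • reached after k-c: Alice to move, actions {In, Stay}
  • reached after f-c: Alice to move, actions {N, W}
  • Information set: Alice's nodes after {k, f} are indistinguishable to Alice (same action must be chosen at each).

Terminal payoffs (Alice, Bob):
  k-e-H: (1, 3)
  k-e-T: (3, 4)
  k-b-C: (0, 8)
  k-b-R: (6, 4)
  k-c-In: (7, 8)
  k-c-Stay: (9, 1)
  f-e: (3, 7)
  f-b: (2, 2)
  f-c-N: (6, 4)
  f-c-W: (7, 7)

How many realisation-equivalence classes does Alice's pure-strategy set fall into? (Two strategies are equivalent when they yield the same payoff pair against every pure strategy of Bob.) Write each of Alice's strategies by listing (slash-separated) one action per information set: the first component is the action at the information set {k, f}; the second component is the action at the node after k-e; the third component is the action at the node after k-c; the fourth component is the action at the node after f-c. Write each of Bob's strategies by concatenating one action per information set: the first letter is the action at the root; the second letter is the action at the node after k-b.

7

Alice has 24 pure strategies: e/H/In/N, e/H/In/W, e/H/Stay/N, e/H/Stay/W, e/T/In/N, e/T/In/W, e/T/Stay/N, e/T/Stay/W, b/H/In/N, b/H/In/W, b/H/Stay/N, b/H/Stay/W, b/T/In/N, b/T/In/W, b/T/Stay/N, b/T/Stay/W, c/H/In/N, c/H/In/W, c/H/Stay/N, c/H/Stay/W, c/T/In/N, c/T/In/W, c/T/Stay/N, c/T/Stay/W. Columns: kC, kR, fC, fR.
{e/H/In/N, e/H/In/W, e/H/Stay/N, e/H/Stay/W} → row (1,3) (1,3) (3,7) (3,7)
{e/T/In/N, e/T/In/W, e/T/Stay/N, e/T/Stay/W} → row (3,4) (3,4) (3,7) (3,7)
{b/H/In/N, b/H/In/W, b/H/Stay/N, b/H/Stay/W, b/T/In/N, b/T/In/W, b/T/Stay/N, b/T/Stay/W} → row (0,8) (6,4) (2,2) (2,2)
{c/H/In/N, c/T/In/N} → row (7,8) (7,8) (6,4) (6,4)
{c/H/In/W, c/T/In/W} → row (7,8) (7,8) (7,7) (7,7)
{c/H/Stay/N, c/T/Stay/N} → row (9,1) (9,1) (6,4) (6,4)
{c/H/Stay/W, c/T/Stay/W} → row (9,1) (9,1) (7,7) (7,7)
That's 7 distinct rows out of 24 strategies.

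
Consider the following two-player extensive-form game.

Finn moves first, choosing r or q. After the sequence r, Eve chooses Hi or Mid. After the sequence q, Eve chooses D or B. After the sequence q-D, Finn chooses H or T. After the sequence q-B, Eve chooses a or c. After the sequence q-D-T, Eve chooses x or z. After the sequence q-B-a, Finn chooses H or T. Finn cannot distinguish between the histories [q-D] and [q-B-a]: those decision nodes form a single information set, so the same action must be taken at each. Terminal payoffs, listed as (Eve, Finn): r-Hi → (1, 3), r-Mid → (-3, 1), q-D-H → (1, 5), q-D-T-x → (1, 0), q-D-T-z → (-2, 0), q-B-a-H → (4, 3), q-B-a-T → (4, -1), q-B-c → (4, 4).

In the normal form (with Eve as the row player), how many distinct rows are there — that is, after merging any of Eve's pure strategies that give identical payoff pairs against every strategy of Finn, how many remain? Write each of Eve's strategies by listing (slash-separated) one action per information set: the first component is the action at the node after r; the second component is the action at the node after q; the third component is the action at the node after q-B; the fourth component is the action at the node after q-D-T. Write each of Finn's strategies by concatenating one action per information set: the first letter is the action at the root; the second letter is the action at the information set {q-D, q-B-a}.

Eve has 16 pure strategies: Hi/D/a/x, Hi/D/a/z, Hi/D/c/x, Hi/D/c/z, Hi/B/a/x, Hi/B/a/z, Hi/B/c/x, Hi/B/c/z, Mid/D/a/x, Mid/D/a/z, Mid/D/c/x, Mid/D/c/z, Mid/B/a/x, Mid/B/a/z, Mid/B/c/x, Mid/B/c/z. Columns: rH, rT, qH, qT.
{Hi/D/a/x, Hi/D/c/x} → row (1,3) (1,3) (1,5) (1,0)
{Hi/D/a/z, Hi/D/c/z} → row (1,3) (1,3) (1,5) (-2,0)
{Hi/B/a/x, Hi/B/a/z} → row (1,3) (1,3) (4,3) (4,-1)
{Hi/B/c/x, Hi/B/c/z} → row (1,3) (1,3) (4,4) (4,4)
{Mid/D/a/x, Mid/D/c/x} → row (-3,1) (-3,1) (1,5) (1,0)
{Mid/D/a/z, Mid/D/c/z} → row (-3,1) (-3,1) (1,5) (-2,0)
{Mid/B/a/x, Mid/B/a/z} → row (-3,1) (-3,1) (4,3) (4,-1)
{Mid/B/c/x, Mid/B/c/z} → row (-3,1) (-3,1) (4,4) (4,4)
That's 8 distinct rows out of 16 strategies.

8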